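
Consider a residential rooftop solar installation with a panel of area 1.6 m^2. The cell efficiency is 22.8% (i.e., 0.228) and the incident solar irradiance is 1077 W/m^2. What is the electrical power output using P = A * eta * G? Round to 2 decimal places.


Use the solar power formula P = A * eta * G.
Given: A = 1.6 m^2, eta = 0.228, G = 1077 W/m^2
P = 1.6 * 0.228 * 1077
P = 392.89 W

392.89


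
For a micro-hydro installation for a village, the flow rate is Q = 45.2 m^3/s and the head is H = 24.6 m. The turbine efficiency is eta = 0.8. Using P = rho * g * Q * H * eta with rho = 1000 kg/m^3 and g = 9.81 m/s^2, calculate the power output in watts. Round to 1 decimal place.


Apply the hydropower formula P = rho * g * Q * H * eta
rho * g = 1000 * 9.81 = 9810.0
P = 9810.0 * 45.2 * 24.6 * 0.8
P = 8726348.2 W

8726348.2


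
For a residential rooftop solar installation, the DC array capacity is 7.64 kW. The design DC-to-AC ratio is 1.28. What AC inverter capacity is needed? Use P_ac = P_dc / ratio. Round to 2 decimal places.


The inverter AC capacity is determined by the DC/AC ratio.
Given: P_dc = 7.64 kW, DC/AC ratio = 1.28
P_ac = P_dc / ratio = 7.64 / 1.28
P_ac = 5.97 kW

5.97


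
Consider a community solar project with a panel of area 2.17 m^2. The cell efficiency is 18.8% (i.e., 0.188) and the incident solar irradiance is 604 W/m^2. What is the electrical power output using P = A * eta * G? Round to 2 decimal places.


Use the solar power formula P = A * eta * G.
Given: A = 2.17 m^2, eta = 0.188, G = 604 W/m^2
P = 2.17 * 0.188 * 604
P = 246.41 W

246.41


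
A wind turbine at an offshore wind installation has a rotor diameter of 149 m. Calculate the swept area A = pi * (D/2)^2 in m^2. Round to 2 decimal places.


Compute the rotor radius:
  r = D / 2 = 149 / 2 = 74.5 m
Calculate swept area:
  A = pi * r^2 = pi * 74.5^2
  A = 17436.62 m^2

17436.62


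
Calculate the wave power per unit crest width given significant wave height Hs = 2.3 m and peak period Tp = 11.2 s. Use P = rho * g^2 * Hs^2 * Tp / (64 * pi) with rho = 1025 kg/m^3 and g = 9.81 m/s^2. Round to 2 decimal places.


Apply wave power formula:
  g^2 = 9.81^2 = 96.2361
  Hs^2 = 2.3^2 = 5.29
  Numerator = rho * g^2 * Hs^2 * Tp = 1025 * 96.2361 * 5.29 * 11.2 = 5844341.36
  Denominator = 64 * pi = 201.0619
  P = 5844341.36 / 201.0619 = 29067.37 W/m

29067.37


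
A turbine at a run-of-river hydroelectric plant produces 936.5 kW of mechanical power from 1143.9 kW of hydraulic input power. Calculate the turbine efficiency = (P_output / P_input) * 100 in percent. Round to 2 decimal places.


Turbine efficiency = (output power / input power) * 100
eta = (936.5 / 1143.9) * 100
eta = 81.87%

81.87


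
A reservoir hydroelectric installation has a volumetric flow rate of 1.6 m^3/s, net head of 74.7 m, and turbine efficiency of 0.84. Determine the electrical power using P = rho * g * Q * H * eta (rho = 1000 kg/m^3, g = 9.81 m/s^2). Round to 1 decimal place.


Apply the hydropower formula P = rho * g * Q * H * eta
rho * g = 1000 * 9.81 = 9810.0
P = 9810.0 * 1.6 * 74.7 * 0.84
P = 984892.6 W

984892.6


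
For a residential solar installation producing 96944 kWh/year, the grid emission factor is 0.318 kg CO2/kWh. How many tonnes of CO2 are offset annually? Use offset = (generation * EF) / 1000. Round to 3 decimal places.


CO2 offset in kg = generation * emission_factor
CO2 offset = 96944 * 0.318 = 30828.19 kg
Convert to tonnes:
  CO2 offset = 30828.19 / 1000 = 30.828 tonnes

30.828


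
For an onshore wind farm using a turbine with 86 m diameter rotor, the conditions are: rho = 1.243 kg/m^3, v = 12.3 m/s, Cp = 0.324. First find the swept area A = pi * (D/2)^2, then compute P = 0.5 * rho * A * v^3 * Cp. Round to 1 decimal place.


Step 1 -- Compute swept area:
  A = pi * (D/2)^2 = pi * (86/2)^2 = 5808.8 m^2
Step 2 -- Apply wind power equation:
  P = 0.5 * rho * A * v^3 * Cp
  v^3 = 12.3^3 = 1860.867
  P = 0.5 * 1.243 * 5808.8 * 1860.867 * 0.324
  P = 2176648.3 W

2176648.3


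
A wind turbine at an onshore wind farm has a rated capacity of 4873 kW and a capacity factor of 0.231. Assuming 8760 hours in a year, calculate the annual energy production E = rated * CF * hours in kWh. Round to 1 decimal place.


Annual energy = rated_kW * capacity_factor * hours_per_year
Given: P_rated = 4873 kW, CF = 0.231, hours = 8760
E = 4873 * 0.231 * 8760
E = 9860807.9 kWh

9860807.9


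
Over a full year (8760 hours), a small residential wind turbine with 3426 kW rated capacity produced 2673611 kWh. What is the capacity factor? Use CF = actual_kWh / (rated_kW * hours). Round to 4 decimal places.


Capacity factor = actual output / maximum possible output
Maximum possible = rated * hours = 3426 * 8760 = 30011760 kWh
CF = 2673611 / 30011760
CF = 0.0891

0.0891


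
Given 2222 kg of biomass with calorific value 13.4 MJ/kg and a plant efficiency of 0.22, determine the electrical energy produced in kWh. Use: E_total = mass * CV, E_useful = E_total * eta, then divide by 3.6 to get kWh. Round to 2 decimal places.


Total energy = mass * CV = 2222 * 13.4 = 29774.8 MJ
Useful energy = total * eta = 29774.8 * 0.22 = 6550.46 MJ
Convert to kWh: 6550.46 / 3.6
Useful energy = 1819.57 kWh

1819.57


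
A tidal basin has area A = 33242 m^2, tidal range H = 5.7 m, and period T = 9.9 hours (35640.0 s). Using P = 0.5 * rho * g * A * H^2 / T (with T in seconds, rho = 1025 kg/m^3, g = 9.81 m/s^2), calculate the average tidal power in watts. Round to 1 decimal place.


Convert period to seconds: T = 9.9 * 3600 = 35640.0 s
H^2 = 5.7^2 = 32.49
P = 0.5 * rho * g * A * H^2 / T
P = 0.5 * 1025 * 9.81 * 33242 * 32.49 / 35640.0
P = 152356.9 W

152356.9


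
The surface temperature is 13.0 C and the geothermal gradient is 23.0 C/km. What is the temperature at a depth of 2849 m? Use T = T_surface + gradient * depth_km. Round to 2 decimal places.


Convert depth to km: 2849 / 1000 = 2.849 km
Temperature increase = gradient * depth_km = 23.0 * 2.849 = 65.53 C
Temperature at depth = T_surface + delta_T = 13.0 + 65.53
T = 78.53 C

78.53


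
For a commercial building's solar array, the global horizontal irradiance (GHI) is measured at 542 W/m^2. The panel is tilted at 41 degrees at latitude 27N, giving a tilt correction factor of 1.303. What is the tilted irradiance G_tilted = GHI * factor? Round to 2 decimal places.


Identify the given values:
  GHI = 542 W/m^2, tilt correction factor = 1.303
Apply the formula G_tilted = GHI * factor:
  G_tilted = 542 * 1.303
  G_tilted = 706.23 W/m^2

706.23


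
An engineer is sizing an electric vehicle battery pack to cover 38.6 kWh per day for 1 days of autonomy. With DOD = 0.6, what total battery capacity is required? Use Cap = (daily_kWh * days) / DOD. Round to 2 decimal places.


Total energy needed = daily * days = 38.6 * 1 = 38.6 kWh
Account for depth of discharge:
  Cap = total_energy / DOD = 38.6 / 0.6
  Cap = 64.33 kWh

64.33


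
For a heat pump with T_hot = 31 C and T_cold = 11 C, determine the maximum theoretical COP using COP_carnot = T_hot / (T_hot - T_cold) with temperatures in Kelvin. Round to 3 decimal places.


Convert to Kelvin:
  T_hot = 31 + 273.15 = 304.15 K
  T_cold = 11 + 273.15 = 284.15 K
Apply Carnot COP formula:
  COP = T_hot_K / (T_hot_K - T_cold_K) = 304.15 / 20.0
  COP = 15.208

15.208


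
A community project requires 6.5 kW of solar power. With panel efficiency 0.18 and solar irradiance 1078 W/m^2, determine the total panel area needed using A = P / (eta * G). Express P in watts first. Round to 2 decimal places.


Convert target power to watts: P = 6.5 * 1000 = 6500.0 W
Compute denominator: eta * G = 0.18 * 1078 = 194.04
Required area A = P / (eta * G) = 6500.0 / 194.04
A = 33.50 m^2

33.50


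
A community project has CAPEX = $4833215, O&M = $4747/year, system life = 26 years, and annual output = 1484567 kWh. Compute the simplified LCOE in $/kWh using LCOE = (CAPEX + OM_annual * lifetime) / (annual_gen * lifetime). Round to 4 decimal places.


Total cost = CAPEX + OM * lifetime = 4833215 + 4747 * 26 = 4833215 + 123422 = 4956637
Total generation = annual * lifetime = 1484567 * 26 = 38598742 kWh
LCOE = 4956637 / 38598742
LCOE = 0.1284 $/kWh

0.1284


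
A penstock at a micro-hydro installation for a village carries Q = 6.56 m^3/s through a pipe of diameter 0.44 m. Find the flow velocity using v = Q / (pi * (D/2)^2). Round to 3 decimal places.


Compute pipe cross-sectional area:
  A = pi * (D/2)^2 = pi * (0.44/2)^2 = 0.1521 m^2
Calculate velocity:
  v = Q / A = 6.56 / 0.1521
  v = 43.143 m/s

43.143


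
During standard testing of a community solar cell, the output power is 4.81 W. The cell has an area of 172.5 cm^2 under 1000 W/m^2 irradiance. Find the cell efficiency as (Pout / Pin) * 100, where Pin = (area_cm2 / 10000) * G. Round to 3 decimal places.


First compute the input power:
  Pin = area_cm2 / 10000 * G = 172.5 / 10000 * 1000 = 17.25 W
Then compute efficiency:
  Efficiency = (Pout / Pin) * 100 = (4.81 / 17.25) * 100
  Efficiency = 27.884%

27.884


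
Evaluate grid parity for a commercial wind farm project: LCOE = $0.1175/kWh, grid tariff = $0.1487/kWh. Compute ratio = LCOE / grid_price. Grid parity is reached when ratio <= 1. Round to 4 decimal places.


Compare LCOE to grid price:
  LCOE = $0.1175/kWh, Grid price = $0.1487/kWh
  Ratio = LCOE / grid_price = 0.1175 / 0.1487 = 0.7902
  Grid parity achieved (ratio <= 1)? yes

0.7902


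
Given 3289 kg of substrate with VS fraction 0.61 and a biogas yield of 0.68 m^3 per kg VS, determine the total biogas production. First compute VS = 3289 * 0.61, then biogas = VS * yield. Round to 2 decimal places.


Compute volatile solids:
  VS = mass * VS_fraction = 3289 * 0.61 = 2006.29 kg
Calculate biogas volume:
  Biogas = VS * specific_yield = 2006.29 * 0.68
  Biogas = 1364.28 m^3

1364.28


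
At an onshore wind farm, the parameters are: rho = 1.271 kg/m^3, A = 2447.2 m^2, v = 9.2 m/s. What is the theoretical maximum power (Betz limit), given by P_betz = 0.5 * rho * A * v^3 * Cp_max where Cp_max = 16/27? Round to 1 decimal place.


The Betz coefficient Cp_max = 16/27 = 0.5926
v^3 = 9.2^3 = 778.688
P_betz = 0.5 * rho * A * v^3 * Cp_max
P_betz = 0.5 * 1.271 * 2447.2 * 778.688 * 0.5926
P_betz = 717636.8 W

717636.8


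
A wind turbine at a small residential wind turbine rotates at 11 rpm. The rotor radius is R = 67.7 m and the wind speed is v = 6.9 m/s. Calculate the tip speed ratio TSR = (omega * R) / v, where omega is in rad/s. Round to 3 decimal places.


Convert rotational speed to rad/s:
  omega = 11 * 2 * pi / 60 = 1.1519 rad/s
Compute tip speed:
  v_tip = omega * R = 1.1519 * 67.7 = 77.985 m/s
Tip speed ratio:
  TSR = v_tip / v_wind = 77.985 / 6.9 = 11.302

11.302


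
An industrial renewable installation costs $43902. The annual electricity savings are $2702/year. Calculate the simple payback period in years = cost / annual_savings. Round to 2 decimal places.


Simple payback period = initial cost / annual savings
Payback = 43902 / 2702
Payback = 16.25 years

16.25


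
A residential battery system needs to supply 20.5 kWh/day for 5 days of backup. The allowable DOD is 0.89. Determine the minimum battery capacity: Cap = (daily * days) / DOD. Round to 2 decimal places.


Total energy needed = daily * days = 20.5 * 5 = 102.5 kWh
Account for depth of discharge:
  Cap = total_energy / DOD = 102.5 / 0.89
  Cap = 115.17 kWh

115.17


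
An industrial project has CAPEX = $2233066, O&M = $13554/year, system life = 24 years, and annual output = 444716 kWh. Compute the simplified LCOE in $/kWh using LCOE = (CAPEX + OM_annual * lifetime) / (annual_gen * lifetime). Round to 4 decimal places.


Total cost = CAPEX + OM * lifetime = 2233066 + 13554 * 24 = 2233066 + 325296 = 2558362
Total generation = annual * lifetime = 444716 * 24 = 10673184 kWh
LCOE = 2558362 / 10673184
LCOE = 0.2397 $/kWh

0.2397


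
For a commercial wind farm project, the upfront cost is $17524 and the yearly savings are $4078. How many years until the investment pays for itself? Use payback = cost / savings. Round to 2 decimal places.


Simple payback period = initial cost / annual savings
Payback = 17524 / 4078
Payback = 4.30 years

4.30


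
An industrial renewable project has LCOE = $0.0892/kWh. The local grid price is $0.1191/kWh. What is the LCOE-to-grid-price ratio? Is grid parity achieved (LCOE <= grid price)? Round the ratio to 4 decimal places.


Compare LCOE to grid price:
  LCOE = $0.0892/kWh, Grid price = $0.1191/kWh
  Ratio = LCOE / grid_price = 0.0892 / 0.1191 = 0.7490
  Grid parity achieved (ratio <= 1)? yes

0.7490


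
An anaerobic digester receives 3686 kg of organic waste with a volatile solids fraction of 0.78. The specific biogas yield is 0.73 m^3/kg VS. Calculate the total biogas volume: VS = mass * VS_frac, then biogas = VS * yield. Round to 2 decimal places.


Compute volatile solids:
  VS = mass * VS_fraction = 3686 * 0.78 = 2875.08 kg
Calculate biogas volume:
  Biogas = VS * specific_yield = 2875.08 * 0.73
  Biogas = 2098.81 m^3

2098.81


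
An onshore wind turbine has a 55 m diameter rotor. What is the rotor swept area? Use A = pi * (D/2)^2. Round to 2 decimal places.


Compute the rotor radius:
  r = D / 2 = 55 / 2 = 27.5 m
Calculate swept area:
  A = pi * r^2 = pi * 27.5^2
  A = 2375.83 m^2

2375.83


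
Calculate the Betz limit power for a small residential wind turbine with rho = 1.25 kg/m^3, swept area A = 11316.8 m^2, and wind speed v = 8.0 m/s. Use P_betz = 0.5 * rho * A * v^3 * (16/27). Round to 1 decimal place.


The Betz coefficient Cp_max = 16/27 = 0.5926
v^3 = 8.0^3 = 512.0
P_betz = 0.5 * rho * A * v^3 * Cp_max
P_betz = 0.5 * 1.25 * 11316.8 * 512.0 * 0.5926
P_betz = 2146000.6 W

2146000.6


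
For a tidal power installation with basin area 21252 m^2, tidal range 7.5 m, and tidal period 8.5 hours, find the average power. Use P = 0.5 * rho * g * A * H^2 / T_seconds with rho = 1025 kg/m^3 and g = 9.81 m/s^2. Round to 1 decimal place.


Convert period to seconds: T = 8.5 * 3600 = 30600.0 s
H^2 = 7.5^2 = 56.25
P = 0.5 * rho * g * A * H^2 / T
P = 0.5 * 1025 * 9.81 * 21252 * 56.25 / 30600.0
P = 196410.1 W

196410.1


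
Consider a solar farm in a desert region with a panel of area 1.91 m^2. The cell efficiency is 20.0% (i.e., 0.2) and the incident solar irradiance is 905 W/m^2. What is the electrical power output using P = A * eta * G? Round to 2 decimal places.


Use the solar power formula P = A * eta * G.
Given: A = 1.91 m^2, eta = 0.2, G = 905 W/m^2
P = 1.91 * 0.2 * 905
P = 345.71 W

345.71


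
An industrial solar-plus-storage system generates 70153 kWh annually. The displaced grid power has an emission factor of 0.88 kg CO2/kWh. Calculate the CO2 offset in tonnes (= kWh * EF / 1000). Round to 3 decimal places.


CO2 offset in kg = generation * emission_factor
CO2 offset = 70153 * 0.88 = 61734.64 kg
Convert to tonnes:
  CO2 offset = 61734.64 / 1000 = 61.735 tonnes

61.735


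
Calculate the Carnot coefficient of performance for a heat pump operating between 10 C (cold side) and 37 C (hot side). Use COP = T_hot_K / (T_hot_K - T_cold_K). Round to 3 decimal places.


Convert to Kelvin:
  T_hot = 37 + 273.15 = 310.15 K
  T_cold = 10 + 273.15 = 283.15 K
Apply Carnot COP formula:
  COP = T_hot_K / (T_hot_K - T_cold_K) = 310.15 / 27.0
  COP = 11.487

11.487


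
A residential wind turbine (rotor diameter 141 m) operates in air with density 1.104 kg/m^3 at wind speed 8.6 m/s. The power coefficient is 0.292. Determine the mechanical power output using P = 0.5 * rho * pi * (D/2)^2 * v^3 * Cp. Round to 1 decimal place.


Step 1 -- Compute swept area:
  A = pi * (D/2)^2 = pi * (141/2)^2 = 15614.5 m^2
Step 2 -- Apply wind power equation:
  P = 0.5 * rho * A * v^3 * Cp
  v^3 = 8.6^3 = 636.056
  P = 0.5 * 1.104 * 15614.5 * 636.056 * 0.292
  P = 1600830.6 W

1600830.6


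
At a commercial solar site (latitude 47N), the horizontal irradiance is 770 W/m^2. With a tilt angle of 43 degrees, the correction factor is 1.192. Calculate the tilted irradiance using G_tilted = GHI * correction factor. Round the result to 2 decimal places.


Identify the given values:
  GHI = 770 W/m^2, tilt correction factor = 1.192
Apply the formula G_tilted = GHI * factor:
  G_tilted = 770 * 1.192
  G_tilted = 917.84 W/m^2

917.84


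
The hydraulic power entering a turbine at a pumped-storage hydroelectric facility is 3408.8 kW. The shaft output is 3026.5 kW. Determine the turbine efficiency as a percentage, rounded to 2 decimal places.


Turbine efficiency = (output power / input power) * 100
eta = (3026.5 / 3408.8) * 100
eta = 88.78%

88.78


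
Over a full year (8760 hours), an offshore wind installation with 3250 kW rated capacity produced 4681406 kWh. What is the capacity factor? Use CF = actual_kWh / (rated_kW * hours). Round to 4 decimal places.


Capacity factor = actual output / maximum possible output
Maximum possible = rated * hours = 3250 * 8760 = 28470000 kWh
CF = 4681406 / 28470000
CF = 0.1644

0.1644


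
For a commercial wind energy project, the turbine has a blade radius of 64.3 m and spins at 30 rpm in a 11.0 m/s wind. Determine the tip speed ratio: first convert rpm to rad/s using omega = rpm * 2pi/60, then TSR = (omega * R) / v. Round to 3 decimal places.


Convert rotational speed to rad/s:
  omega = 30 * 2 * pi / 60 = 3.1416 rad/s
Compute tip speed:
  v_tip = omega * R = 3.1416 * 64.3 = 202.004 m/s
Tip speed ratio:
  TSR = v_tip / v_wind = 202.004 / 11.0 = 18.364

18.364


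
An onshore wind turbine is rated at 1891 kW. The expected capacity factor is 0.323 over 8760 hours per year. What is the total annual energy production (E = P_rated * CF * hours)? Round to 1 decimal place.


Annual energy = rated_kW * capacity_factor * hours_per_year
Given: P_rated = 1891 kW, CF = 0.323, hours = 8760
E = 1891 * 0.323 * 8760
E = 5350546.7 kWh

5350546.7


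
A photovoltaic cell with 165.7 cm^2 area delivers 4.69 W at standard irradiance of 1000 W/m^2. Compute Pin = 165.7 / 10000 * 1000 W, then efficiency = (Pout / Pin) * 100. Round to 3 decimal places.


First compute the input power:
  Pin = area_cm2 / 10000 * G = 165.7 / 10000 * 1000 = 16.57 W
Then compute efficiency:
  Efficiency = (Pout / Pin) * 100 = (4.69 / 16.57) * 100
  Efficiency = 28.304%

28.304


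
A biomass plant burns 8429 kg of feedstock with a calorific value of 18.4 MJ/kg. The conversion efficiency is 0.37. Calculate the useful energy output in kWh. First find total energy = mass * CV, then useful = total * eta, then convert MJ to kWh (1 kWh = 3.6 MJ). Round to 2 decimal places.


Total energy = mass * CV = 8429 * 18.4 = 155093.6 MJ
Useful energy = total * eta = 155093.6 * 0.37 = 57384.63 MJ
Convert to kWh: 57384.63 / 3.6
Useful energy = 15940.18 kWh

15940.18


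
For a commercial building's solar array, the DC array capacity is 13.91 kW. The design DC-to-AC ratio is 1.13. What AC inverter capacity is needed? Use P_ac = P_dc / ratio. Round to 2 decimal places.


The inverter AC capacity is determined by the DC/AC ratio.
Given: P_dc = 13.91 kW, DC/AC ratio = 1.13
P_ac = P_dc / ratio = 13.91 / 1.13
P_ac = 12.31 kW

12.31


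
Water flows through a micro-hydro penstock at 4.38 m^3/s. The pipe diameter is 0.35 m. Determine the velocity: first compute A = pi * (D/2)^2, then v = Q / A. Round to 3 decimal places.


Compute pipe cross-sectional area:
  A = pi * (D/2)^2 = pi * (0.35/2)^2 = 0.0962 m^2
Calculate velocity:
  v = Q / A = 4.38 / 0.0962
  v = 45.525 m/s

45.525


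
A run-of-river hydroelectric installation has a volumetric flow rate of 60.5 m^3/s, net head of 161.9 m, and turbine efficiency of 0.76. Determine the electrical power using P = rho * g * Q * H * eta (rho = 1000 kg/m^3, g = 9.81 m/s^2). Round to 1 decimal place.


Apply the hydropower formula P = rho * g * Q * H * eta
rho * g = 1000 * 9.81 = 9810.0
P = 9810.0 * 60.5 * 161.9 * 0.76
P = 73027229.2 W

73027229.2


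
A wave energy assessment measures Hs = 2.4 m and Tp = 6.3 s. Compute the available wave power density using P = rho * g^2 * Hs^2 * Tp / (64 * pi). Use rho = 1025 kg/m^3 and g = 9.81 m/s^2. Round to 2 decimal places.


Apply wave power formula:
  g^2 = 9.81^2 = 96.2361
  Hs^2 = 2.4^2 = 5.76
  Numerator = rho * g^2 * Hs^2 * Tp = 1025 * 96.2361 * 5.76 * 6.3 = 3579520.99
  Denominator = 64 * pi = 201.0619
  P = 3579520.99 / 201.0619 = 17803.08 W/m

17803.08


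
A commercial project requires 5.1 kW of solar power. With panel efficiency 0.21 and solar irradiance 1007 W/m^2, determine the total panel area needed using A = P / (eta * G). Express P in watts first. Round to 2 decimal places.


Convert target power to watts: P = 5.1 * 1000 = 5100.0 W
Compute denominator: eta * G = 0.21 * 1007 = 211.47
Required area A = P / (eta * G) = 5100.0 / 211.47
A = 24.12 m^2

24.12


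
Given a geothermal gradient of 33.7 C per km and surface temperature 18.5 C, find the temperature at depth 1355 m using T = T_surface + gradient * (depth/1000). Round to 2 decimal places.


Convert depth to km: 1355 / 1000 = 1.355 km
Temperature increase = gradient * depth_km = 33.7 * 1.355 = 45.66 C
Temperature at depth = T_surface + delta_T = 18.5 + 45.66
T = 64.16 C

64.16


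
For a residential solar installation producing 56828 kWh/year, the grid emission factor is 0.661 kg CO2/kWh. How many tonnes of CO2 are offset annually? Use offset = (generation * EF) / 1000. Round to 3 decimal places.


CO2 offset in kg = generation * emission_factor
CO2 offset = 56828 * 0.661 = 37563.31 kg
Convert to tonnes:
  CO2 offset = 37563.31 / 1000 = 37.563 tonnes

37.563


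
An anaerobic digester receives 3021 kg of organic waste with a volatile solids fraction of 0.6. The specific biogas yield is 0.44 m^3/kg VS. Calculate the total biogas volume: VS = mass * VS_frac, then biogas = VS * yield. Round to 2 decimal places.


Compute volatile solids:
  VS = mass * VS_fraction = 3021 * 0.6 = 1812.6 kg
Calculate biogas volume:
  Biogas = VS * specific_yield = 1812.6 * 0.44
  Biogas = 797.54 m^3

797.54


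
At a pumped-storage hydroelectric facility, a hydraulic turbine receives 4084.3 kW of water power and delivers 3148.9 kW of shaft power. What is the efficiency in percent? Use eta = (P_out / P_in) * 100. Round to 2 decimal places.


Turbine efficiency = (output power / input power) * 100
eta = (3148.9 / 4084.3) * 100
eta = 77.10%

77.10


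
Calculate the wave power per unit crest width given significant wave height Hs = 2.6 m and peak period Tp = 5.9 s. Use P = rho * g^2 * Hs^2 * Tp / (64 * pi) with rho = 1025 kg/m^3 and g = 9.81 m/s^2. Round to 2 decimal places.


Apply wave power formula:
  g^2 = 9.81^2 = 96.2361
  Hs^2 = 2.6^2 = 6.76
  Numerator = rho * g^2 * Hs^2 * Tp = 1025 * 96.2361 * 6.76 * 5.9 = 3934237.63
  Denominator = 64 * pi = 201.0619
  P = 3934237.63 / 201.0619 = 19567.29 W/m

19567.29


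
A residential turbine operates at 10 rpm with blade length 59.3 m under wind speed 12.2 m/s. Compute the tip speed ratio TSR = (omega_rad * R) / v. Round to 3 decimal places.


Convert rotational speed to rad/s:
  omega = 10 * 2 * pi / 60 = 1.0472 rad/s
Compute tip speed:
  v_tip = omega * R = 1.0472 * 59.3 = 62.099 m/s
Tip speed ratio:
  TSR = v_tip / v_wind = 62.099 / 12.2 = 5.090

5.090


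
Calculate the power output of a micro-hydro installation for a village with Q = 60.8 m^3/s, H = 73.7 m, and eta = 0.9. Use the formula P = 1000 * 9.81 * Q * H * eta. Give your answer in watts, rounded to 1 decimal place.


Apply the hydropower formula P = rho * g * Q * H * eta
rho * g = 1000 * 9.81 = 9810.0
P = 9810.0 * 60.8 * 73.7 * 0.9
P = 39562395.8 W

39562395.8


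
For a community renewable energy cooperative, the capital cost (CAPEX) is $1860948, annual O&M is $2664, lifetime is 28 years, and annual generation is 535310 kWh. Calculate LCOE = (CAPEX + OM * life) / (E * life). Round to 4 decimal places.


Total cost = CAPEX + OM * lifetime = 1860948 + 2664 * 28 = 1860948 + 74592 = 1935540
Total generation = annual * lifetime = 535310 * 28 = 14988680 kWh
LCOE = 1935540 / 14988680
LCOE = 0.1291 $/kWh

0.1291


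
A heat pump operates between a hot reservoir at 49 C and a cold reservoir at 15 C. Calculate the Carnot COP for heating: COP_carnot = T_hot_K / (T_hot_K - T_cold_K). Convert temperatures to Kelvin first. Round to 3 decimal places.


Convert to Kelvin:
  T_hot = 49 + 273.15 = 322.15 K
  T_cold = 15 + 273.15 = 288.15 K
Apply Carnot COP formula:
  COP = T_hot_K / (T_hot_K - T_cold_K) = 322.15 / 34.0
  COP = 9.475

9.475


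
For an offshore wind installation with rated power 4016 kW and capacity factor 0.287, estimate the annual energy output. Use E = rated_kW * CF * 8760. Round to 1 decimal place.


Annual energy = rated_kW * capacity_factor * hours_per_year
Given: P_rated = 4016 kW, CF = 0.287, hours = 8760
E = 4016 * 0.287 * 8760
E = 10096705.9 kWh

10096705.9


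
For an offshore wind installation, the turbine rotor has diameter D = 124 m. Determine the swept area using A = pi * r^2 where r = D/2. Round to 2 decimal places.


Compute the rotor radius:
  r = D / 2 = 124 / 2 = 62.0 m
Calculate swept area:
  A = pi * r^2 = pi * 62.0^2
  A = 12076.28 m^2

12076.28


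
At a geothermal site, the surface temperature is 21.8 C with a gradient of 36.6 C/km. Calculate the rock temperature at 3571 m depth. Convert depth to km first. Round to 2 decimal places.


Convert depth to km: 3571 / 1000 = 3.571 km
Temperature increase = gradient * depth_km = 36.6 * 3.571 = 130.7 C
Temperature at depth = T_surface + delta_T = 21.8 + 130.7
T = 152.50 C

152.50


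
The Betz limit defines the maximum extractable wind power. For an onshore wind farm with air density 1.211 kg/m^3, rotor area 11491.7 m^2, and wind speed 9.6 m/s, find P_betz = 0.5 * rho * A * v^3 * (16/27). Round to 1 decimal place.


The Betz coefficient Cp_max = 16/27 = 0.5926
v^3 = 9.6^3 = 884.736
P_betz = 0.5 * rho * A * v^3 * Cp_max
P_betz = 0.5 * 1.211 * 11491.7 * 884.736 * 0.5926
P_betz = 3648113.5 W

3648113.5


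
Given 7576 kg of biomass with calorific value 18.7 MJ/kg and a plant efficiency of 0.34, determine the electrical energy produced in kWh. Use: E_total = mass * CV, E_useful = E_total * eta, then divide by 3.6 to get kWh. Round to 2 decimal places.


Total energy = mass * CV = 7576 * 18.7 = 141671.2 MJ
Useful energy = total * eta = 141671.2 * 0.34 = 48168.21 MJ
Convert to kWh: 48168.21 / 3.6
Useful energy = 13380.06 kWh

13380.06


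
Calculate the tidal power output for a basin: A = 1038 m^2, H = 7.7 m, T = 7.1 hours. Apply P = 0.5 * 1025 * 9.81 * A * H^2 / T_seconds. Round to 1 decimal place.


Convert period to seconds: T = 7.1 * 3600 = 25560.0 s
H^2 = 7.7^2 = 59.29
P = 0.5 * rho * g * A * H^2 / T
P = 0.5 * 1025 * 9.81 * 1038 * 59.29 / 25560.0
P = 12105.4 W

12105.4


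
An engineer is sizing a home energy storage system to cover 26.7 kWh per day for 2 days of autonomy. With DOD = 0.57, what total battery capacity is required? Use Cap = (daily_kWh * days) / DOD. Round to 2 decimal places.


Total energy needed = daily * days = 26.7 * 2 = 53.4 kWh
Account for depth of discharge:
  Cap = total_energy / DOD = 53.4 / 0.57
  Cap = 93.68 kWh

93.68


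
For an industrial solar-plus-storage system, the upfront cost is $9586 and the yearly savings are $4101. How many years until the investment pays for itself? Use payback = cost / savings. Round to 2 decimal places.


Simple payback period = initial cost / annual savings
Payback = 9586 / 4101
Payback = 2.34 years

2.34


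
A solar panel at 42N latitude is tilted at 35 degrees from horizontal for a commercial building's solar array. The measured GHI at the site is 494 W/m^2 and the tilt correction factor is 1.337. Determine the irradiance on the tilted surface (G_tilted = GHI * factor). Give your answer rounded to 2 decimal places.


Identify the given values:
  GHI = 494 W/m^2, tilt correction factor = 1.337
Apply the formula G_tilted = GHI * factor:
  G_tilted = 494 * 1.337
  G_tilted = 660.48 W/m^2

660.48


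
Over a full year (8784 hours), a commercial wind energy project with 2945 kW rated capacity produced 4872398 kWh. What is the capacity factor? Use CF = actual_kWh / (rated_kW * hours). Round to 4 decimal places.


Capacity factor = actual output / maximum possible output
Maximum possible = rated * hours = 2945 * 8784 = 25868880 kWh
CF = 4872398 / 25868880
CF = 0.1883

0.1883


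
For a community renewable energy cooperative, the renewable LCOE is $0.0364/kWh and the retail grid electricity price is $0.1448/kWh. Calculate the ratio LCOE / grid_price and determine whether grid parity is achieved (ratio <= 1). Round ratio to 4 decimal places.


Compare LCOE to grid price:
  LCOE = $0.0364/kWh, Grid price = $0.1448/kWh
  Ratio = LCOE / grid_price = 0.0364 / 0.1448 = 0.2514
  Grid parity achieved (ratio <= 1)? yes

0.2514


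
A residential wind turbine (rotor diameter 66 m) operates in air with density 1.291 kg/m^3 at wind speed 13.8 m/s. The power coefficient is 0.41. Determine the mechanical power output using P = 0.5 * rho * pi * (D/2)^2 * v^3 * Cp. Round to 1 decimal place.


Step 1 -- Compute swept area:
  A = pi * (D/2)^2 = pi * (66/2)^2 = 3421.19 m^2
Step 2 -- Apply wind power equation:
  P = 0.5 * rho * A * v^3 * Cp
  v^3 = 13.8^3 = 2628.072
  P = 0.5 * 1.291 * 3421.19 * 2628.072 * 0.41
  P = 2379551.5 W

2379551.5


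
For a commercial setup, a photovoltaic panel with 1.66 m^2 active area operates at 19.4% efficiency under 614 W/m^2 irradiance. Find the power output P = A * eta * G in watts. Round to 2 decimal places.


Use the solar power formula P = A * eta * G.
Given: A = 1.66 m^2, eta = 0.194, G = 614 W/m^2
P = 1.66 * 0.194 * 614
P = 197.73 W

197.73


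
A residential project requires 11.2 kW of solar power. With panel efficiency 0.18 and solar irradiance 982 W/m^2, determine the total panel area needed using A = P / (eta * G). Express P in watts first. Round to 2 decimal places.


Convert target power to watts: P = 11.2 * 1000 = 11200.0 W
Compute denominator: eta * G = 0.18 * 982 = 176.76
Required area A = P / (eta * G) = 11200.0 / 176.76
A = 63.36 m^2

63.36


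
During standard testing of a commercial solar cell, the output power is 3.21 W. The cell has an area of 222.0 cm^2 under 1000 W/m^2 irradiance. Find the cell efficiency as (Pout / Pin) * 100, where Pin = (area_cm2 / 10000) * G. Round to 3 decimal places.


First compute the input power:
  Pin = area_cm2 / 10000 * G = 222.0 / 10000 * 1000 = 22.2 W
Then compute efficiency:
  Efficiency = (Pout / Pin) * 100 = (3.21 / 22.2) * 100
  Efficiency = 14.459%

14.459


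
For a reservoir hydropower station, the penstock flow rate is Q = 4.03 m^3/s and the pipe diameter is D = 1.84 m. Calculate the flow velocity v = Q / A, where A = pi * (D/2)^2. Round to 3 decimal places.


Compute pipe cross-sectional area:
  A = pi * (D/2)^2 = pi * (1.84/2)^2 = 2.659 m^2
Calculate velocity:
  v = Q / A = 4.03 / 2.659
  v = 1.516 m/s

1.516


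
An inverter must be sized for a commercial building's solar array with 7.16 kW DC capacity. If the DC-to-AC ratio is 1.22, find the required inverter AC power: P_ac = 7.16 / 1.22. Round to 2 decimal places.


The inverter AC capacity is determined by the DC/AC ratio.
Given: P_dc = 7.16 kW, DC/AC ratio = 1.22
P_ac = P_dc / ratio = 7.16 / 1.22
P_ac = 5.87 kW

5.87


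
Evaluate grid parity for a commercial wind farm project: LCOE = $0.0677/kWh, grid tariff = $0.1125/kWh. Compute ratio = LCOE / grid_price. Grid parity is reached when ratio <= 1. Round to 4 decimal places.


Compare LCOE to grid price:
  LCOE = $0.0677/kWh, Grid price = $0.1125/kWh
  Ratio = LCOE / grid_price = 0.0677 / 0.1125 = 0.6018
  Grid parity achieved (ratio <= 1)? yes

0.6018


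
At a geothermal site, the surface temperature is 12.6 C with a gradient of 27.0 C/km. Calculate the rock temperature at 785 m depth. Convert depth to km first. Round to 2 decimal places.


Convert depth to km: 785 / 1000 = 0.785 km
Temperature increase = gradient * depth_km = 27.0 * 0.785 = 21.2 C
Temperature at depth = T_surface + delta_T = 12.6 + 21.2
T = 33.80 C

33.80


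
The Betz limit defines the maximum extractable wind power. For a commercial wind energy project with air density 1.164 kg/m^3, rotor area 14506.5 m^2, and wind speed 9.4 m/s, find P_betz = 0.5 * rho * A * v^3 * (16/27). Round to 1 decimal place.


The Betz coefficient Cp_max = 16/27 = 0.5926
v^3 = 9.4^3 = 830.584
P_betz = 0.5 * rho * A * v^3 * Cp_max
P_betz = 0.5 * 1.164 * 14506.5 * 830.584 * 0.5926
P_betz = 4155520.3 W

4155520.3


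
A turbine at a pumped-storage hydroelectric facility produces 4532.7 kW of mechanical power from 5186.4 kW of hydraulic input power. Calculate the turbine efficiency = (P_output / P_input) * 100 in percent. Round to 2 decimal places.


Turbine efficiency = (output power / input power) * 100
eta = (4532.7 / 5186.4) * 100
eta = 87.40%

87.40


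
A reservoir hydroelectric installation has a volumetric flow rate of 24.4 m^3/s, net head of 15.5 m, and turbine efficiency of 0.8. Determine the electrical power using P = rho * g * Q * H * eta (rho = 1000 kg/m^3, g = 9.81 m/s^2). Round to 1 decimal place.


Apply the hydropower formula P = rho * g * Q * H * eta
rho * g = 1000 * 9.81 = 9810.0
P = 9810.0 * 24.4 * 15.5 * 0.8
P = 2968113.6 W

2968113.6


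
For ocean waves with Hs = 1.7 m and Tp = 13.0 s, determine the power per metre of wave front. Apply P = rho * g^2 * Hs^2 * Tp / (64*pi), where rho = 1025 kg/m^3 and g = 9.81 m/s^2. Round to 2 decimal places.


Apply wave power formula:
  g^2 = 9.81^2 = 96.2361
  Hs^2 = 1.7^2 = 2.89
  Numerator = rho * g^2 * Hs^2 * Tp = 1025 * 96.2361 * 2.89 * 13.0 = 3705980.03
  Denominator = 64 * pi = 201.0619
  P = 3705980.03 / 201.0619 = 18432.03 W/m

18432.03


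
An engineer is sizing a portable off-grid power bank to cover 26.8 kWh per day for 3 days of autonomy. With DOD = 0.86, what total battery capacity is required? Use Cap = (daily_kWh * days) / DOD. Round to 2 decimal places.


Total energy needed = daily * days = 26.8 * 3 = 80.4 kWh
Account for depth of discharge:
  Cap = total_energy / DOD = 80.4 / 0.86
  Cap = 93.49 kWh

93.49


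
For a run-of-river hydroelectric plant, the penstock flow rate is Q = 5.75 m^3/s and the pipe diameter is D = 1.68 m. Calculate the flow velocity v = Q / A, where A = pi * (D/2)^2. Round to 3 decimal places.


Compute pipe cross-sectional area:
  A = pi * (D/2)^2 = pi * (1.68/2)^2 = 2.2167 m^2
Calculate velocity:
  v = Q / A = 5.75 / 2.2167
  v = 2.594 m/s

2.594


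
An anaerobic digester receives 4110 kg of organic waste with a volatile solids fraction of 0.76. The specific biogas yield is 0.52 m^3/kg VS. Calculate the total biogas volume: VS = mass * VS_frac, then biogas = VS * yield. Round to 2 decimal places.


Compute volatile solids:
  VS = mass * VS_fraction = 4110 * 0.76 = 3123.6 kg
Calculate biogas volume:
  Biogas = VS * specific_yield = 3123.6 * 0.52
  Biogas = 1624.27 m^3

1624.27


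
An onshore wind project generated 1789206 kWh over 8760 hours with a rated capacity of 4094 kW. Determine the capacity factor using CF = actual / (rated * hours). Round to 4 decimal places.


Capacity factor = actual output / maximum possible output
Maximum possible = rated * hours = 4094 * 8760 = 35863440 kWh
CF = 1789206 / 35863440
CF = 0.0499

0.0499


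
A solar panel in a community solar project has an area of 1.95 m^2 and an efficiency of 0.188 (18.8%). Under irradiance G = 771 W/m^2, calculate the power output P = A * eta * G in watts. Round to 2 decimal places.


Use the solar power formula P = A * eta * G.
Given: A = 1.95 m^2, eta = 0.188, G = 771 W/m^2
P = 1.95 * 0.188 * 771
P = 282.65 W

282.65


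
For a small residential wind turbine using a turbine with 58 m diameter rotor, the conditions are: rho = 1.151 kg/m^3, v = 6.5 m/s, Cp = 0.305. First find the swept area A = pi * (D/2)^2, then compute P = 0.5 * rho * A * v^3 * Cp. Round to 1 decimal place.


Step 1 -- Compute swept area:
  A = pi * (D/2)^2 = pi * (58/2)^2 = 2642.08 m^2
Step 2 -- Apply wind power equation:
  P = 0.5 * rho * A * v^3 * Cp
  v^3 = 6.5^3 = 274.625
  P = 0.5 * 1.151 * 2642.08 * 274.625 * 0.305
  P = 127359.4 W

127359.4


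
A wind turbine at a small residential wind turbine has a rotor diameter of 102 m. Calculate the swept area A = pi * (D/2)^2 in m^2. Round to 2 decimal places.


Compute the rotor radius:
  r = D / 2 = 102 / 2 = 51.0 m
Calculate swept area:
  A = pi * r^2 = pi * 51.0^2
  A = 8171.28 m^2

8171.28


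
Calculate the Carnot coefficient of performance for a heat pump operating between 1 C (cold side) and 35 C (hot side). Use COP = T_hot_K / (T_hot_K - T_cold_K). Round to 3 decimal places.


Convert to Kelvin:
  T_hot = 35 + 273.15 = 308.15 K
  T_cold = 1 + 273.15 = 274.15 K
Apply Carnot COP formula:
  COP = T_hot_K / (T_hot_K - T_cold_K) = 308.15 / 34.0
  COP = 9.063

9.063


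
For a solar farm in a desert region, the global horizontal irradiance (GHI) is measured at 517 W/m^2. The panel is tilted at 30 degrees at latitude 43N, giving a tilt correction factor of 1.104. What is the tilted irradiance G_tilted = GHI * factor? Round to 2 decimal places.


Identify the given values:
  GHI = 517 W/m^2, tilt correction factor = 1.104
Apply the formula G_tilted = GHI * factor:
  G_tilted = 517 * 1.104
  G_tilted = 570.77 W/m^2

570.77


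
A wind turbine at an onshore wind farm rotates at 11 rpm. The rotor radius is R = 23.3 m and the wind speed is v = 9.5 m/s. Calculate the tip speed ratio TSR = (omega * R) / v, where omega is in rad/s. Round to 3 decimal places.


Convert rotational speed to rad/s:
  omega = 11 * 2 * pi / 60 = 1.1519 rad/s
Compute tip speed:
  v_tip = omega * R = 1.1519 * 23.3 = 26.84 m/s
Tip speed ratio:
  TSR = v_tip / v_wind = 26.84 / 9.5 = 2.825

2.825


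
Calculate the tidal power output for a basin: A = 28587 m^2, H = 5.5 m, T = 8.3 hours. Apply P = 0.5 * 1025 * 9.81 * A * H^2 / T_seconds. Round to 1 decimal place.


Convert period to seconds: T = 8.3 * 3600 = 29880.0 s
H^2 = 5.5^2 = 30.25
P = 0.5 * rho * g * A * H^2 / T
P = 0.5 * 1025 * 9.81 * 28587 * 30.25 / 29880.0
P = 145504.4 W

145504.4


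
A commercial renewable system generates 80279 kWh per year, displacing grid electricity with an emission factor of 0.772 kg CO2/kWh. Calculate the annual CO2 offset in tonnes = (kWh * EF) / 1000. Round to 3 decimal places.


CO2 offset in kg = generation * emission_factor
CO2 offset = 80279 * 0.772 = 61975.39 kg
Convert to tonnes:
  CO2 offset = 61975.39 / 1000 = 61.975 tonnes

61.975


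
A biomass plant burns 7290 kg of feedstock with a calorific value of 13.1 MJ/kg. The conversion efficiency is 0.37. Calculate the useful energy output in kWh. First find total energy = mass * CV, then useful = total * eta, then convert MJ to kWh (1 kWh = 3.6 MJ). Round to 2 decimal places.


Total energy = mass * CV = 7290 * 13.1 = 95499.0 MJ
Useful energy = total * eta = 95499.0 * 0.37 = 35334.63 MJ
Convert to kWh: 35334.63 / 3.6
Useful energy = 9815.18 kWh

9815.18


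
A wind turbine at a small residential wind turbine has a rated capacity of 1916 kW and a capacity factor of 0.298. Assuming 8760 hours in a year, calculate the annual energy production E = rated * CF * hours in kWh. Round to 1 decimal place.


Annual energy = rated_kW * capacity_factor * hours_per_year
Given: P_rated = 1916 kW, CF = 0.298, hours = 8760
E = 1916 * 0.298 * 8760
E = 5001679.7 kWh

5001679.7


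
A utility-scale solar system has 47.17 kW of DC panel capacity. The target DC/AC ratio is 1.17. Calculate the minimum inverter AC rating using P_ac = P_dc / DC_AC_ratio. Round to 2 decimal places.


The inverter AC capacity is determined by the DC/AC ratio.
Given: P_dc = 47.17 kW, DC/AC ratio = 1.17
P_ac = P_dc / ratio = 47.17 / 1.17
P_ac = 40.32 kW

40.32


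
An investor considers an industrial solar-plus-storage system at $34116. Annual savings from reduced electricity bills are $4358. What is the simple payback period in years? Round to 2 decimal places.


Simple payback period = initial cost / annual savings
Payback = 34116 / 4358
Payback = 7.83 years

7.83
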